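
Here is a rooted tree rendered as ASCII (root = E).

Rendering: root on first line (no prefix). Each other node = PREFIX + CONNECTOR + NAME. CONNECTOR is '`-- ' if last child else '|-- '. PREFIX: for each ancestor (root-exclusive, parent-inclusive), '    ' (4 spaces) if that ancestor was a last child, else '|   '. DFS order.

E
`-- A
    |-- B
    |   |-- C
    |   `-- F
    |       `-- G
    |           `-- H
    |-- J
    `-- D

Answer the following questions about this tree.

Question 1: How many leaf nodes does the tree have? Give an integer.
Leaves (nodes with no children): C, D, H, J

Answer: 4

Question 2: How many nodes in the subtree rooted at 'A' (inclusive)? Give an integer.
Answer: 8

Derivation:
Subtree rooted at A contains: A, B, C, D, F, G, H, J
Count = 8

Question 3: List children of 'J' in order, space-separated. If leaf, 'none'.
Node J's children (from adjacency): (leaf)

Answer: none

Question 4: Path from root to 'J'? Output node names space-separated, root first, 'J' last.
Answer: E A J

Derivation:
Walk down from root: E -> A -> J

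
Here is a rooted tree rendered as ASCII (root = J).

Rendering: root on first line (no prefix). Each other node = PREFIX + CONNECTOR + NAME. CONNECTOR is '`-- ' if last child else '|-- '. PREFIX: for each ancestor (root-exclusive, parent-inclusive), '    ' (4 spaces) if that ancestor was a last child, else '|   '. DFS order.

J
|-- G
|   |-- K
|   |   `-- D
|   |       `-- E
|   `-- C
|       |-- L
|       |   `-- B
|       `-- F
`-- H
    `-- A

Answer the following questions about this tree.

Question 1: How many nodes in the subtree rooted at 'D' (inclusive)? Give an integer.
Subtree rooted at D contains: D, E
Count = 2

Answer: 2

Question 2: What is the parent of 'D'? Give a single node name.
Answer: K

Derivation:
Scan adjacency: D appears as child of K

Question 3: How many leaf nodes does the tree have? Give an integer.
Answer: 4

Derivation:
Leaves (nodes with no children): A, B, E, F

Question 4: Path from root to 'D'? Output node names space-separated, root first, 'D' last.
Answer: J G K D

Derivation:
Walk down from root: J -> G -> K -> D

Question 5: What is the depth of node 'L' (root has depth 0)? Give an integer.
Path from root to L: J -> G -> C -> L
Depth = number of edges = 3

Answer: 3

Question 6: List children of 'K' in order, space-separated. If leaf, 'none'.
Answer: D

Derivation:
Node K's children (from adjacency): D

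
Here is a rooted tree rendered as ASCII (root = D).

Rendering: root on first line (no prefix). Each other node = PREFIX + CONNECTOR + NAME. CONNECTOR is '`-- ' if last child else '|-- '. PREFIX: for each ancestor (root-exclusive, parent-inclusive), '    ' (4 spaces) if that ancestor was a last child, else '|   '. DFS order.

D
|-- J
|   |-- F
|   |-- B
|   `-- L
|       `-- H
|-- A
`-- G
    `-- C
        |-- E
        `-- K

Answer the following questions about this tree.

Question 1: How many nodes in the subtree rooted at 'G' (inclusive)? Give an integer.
Subtree rooted at G contains: C, E, G, K
Count = 4

Answer: 4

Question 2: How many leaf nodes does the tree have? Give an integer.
Leaves (nodes with no children): A, B, E, F, H, K

Answer: 6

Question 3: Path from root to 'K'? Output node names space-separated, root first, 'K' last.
Walk down from root: D -> G -> C -> K

Answer: D G C K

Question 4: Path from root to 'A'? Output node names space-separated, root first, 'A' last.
Answer: D A

Derivation:
Walk down from root: D -> A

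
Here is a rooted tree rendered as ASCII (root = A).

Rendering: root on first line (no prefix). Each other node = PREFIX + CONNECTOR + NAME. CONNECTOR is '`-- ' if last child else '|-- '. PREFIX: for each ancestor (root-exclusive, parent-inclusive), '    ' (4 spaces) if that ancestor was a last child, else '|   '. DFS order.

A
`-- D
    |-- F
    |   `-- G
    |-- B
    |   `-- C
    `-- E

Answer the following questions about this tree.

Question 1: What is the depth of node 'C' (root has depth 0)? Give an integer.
Path from root to C: A -> D -> B -> C
Depth = number of edges = 3

Answer: 3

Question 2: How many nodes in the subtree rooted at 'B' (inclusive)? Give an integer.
Answer: 2

Derivation:
Subtree rooted at B contains: B, C
Count = 2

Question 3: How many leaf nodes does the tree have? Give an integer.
Answer: 3

Derivation:
Leaves (nodes with no children): C, E, G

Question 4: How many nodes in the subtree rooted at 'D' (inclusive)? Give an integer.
Answer: 6

Derivation:
Subtree rooted at D contains: B, C, D, E, F, G
Count = 6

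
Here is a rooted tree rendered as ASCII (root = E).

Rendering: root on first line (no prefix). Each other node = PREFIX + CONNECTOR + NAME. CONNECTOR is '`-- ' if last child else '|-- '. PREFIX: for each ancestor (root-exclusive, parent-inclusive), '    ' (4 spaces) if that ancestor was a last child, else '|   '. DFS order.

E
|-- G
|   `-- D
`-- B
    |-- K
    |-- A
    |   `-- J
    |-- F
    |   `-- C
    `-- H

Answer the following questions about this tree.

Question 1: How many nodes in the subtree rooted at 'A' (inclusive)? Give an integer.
Answer: 2

Derivation:
Subtree rooted at A contains: A, J
Count = 2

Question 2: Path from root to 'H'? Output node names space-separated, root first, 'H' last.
Answer: E B H

Derivation:
Walk down from root: E -> B -> H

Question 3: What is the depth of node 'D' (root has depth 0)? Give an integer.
Path from root to D: E -> G -> D
Depth = number of edges = 2

Answer: 2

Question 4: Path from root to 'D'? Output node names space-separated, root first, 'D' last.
Walk down from root: E -> G -> D

Answer: E G D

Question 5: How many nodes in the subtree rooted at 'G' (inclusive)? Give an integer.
Answer: 2

Derivation:
Subtree rooted at G contains: D, G
Count = 2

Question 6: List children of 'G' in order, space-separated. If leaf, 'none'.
Answer: D

Derivation:
Node G's children (from adjacency): D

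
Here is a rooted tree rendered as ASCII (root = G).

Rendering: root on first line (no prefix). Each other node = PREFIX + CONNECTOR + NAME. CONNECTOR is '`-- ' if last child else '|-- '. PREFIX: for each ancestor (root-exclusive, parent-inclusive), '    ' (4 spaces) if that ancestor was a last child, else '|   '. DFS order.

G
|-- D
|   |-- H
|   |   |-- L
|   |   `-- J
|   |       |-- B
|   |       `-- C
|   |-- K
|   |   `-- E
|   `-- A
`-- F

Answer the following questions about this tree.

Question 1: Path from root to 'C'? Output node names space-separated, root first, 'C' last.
Walk down from root: G -> D -> H -> J -> C

Answer: G D H J C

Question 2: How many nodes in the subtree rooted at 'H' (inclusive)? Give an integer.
Subtree rooted at H contains: B, C, H, J, L
Count = 5

Answer: 5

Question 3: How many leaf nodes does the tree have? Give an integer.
Leaves (nodes with no children): A, B, C, E, F, L

Answer: 6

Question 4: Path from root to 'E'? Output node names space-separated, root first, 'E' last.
Answer: G D K E

Derivation:
Walk down from root: G -> D -> K -> E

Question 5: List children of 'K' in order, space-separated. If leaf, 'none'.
Node K's children (from adjacency): E

Answer: E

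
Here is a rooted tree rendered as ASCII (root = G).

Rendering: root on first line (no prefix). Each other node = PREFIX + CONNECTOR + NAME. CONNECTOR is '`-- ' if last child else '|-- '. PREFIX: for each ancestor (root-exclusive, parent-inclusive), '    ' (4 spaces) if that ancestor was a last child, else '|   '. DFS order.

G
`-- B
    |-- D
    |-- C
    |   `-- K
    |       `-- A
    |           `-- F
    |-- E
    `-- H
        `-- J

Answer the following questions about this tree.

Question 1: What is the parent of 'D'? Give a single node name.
Scan adjacency: D appears as child of B

Answer: B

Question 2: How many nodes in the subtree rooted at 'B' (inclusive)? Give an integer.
Answer: 9

Derivation:
Subtree rooted at B contains: A, B, C, D, E, F, H, J, K
Count = 9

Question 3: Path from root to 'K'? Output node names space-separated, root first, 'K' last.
Walk down from root: G -> B -> C -> K

Answer: G B C K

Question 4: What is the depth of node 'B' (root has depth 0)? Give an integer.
Path from root to B: G -> B
Depth = number of edges = 1

Answer: 1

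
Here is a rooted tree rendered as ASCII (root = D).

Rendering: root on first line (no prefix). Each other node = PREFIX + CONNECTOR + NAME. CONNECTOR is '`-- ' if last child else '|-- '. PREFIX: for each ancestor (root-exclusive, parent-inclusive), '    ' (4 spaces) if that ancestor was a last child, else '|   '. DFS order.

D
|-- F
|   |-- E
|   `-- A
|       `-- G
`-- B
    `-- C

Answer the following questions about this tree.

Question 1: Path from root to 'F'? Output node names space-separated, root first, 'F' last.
Answer: D F

Derivation:
Walk down from root: D -> F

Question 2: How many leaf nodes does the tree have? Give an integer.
Answer: 3

Derivation:
Leaves (nodes with no children): C, E, G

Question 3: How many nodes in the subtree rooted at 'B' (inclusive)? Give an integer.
Answer: 2

Derivation:
Subtree rooted at B contains: B, C
Count = 2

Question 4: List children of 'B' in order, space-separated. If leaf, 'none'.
Answer: C

Derivation:
Node B's children (from adjacency): C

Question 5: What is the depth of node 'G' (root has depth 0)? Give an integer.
Answer: 3

Derivation:
Path from root to G: D -> F -> A -> G
Depth = number of edges = 3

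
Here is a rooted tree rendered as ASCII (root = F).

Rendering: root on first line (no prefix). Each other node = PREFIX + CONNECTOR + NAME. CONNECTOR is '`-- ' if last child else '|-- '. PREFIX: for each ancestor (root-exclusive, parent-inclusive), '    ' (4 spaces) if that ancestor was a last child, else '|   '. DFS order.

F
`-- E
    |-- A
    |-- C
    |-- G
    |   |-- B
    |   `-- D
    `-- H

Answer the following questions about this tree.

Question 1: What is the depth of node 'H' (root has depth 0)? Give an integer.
Answer: 2

Derivation:
Path from root to H: F -> E -> H
Depth = number of edges = 2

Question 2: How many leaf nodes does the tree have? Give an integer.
Answer: 5

Derivation:
Leaves (nodes with no children): A, B, C, D, H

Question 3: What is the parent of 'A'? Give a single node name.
Scan adjacency: A appears as child of E

Answer: E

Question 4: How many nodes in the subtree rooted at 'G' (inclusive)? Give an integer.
Answer: 3

Derivation:
Subtree rooted at G contains: B, D, G
Count = 3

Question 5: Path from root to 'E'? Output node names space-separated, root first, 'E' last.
Walk down from root: F -> E

Answer: F E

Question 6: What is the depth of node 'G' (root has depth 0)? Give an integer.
Answer: 2

Derivation:
Path from root to G: F -> E -> G
Depth = number of edges = 2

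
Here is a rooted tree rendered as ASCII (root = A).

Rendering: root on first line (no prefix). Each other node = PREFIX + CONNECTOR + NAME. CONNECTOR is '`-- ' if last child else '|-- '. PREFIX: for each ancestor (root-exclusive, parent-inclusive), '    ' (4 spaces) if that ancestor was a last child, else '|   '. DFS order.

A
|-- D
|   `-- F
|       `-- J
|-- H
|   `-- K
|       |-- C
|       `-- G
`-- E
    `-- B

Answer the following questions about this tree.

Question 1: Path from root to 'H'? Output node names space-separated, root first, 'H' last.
Walk down from root: A -> H

Answer: A H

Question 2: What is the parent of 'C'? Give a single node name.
Answer: K

Derivation:
Scan adjacency: C appears as child of K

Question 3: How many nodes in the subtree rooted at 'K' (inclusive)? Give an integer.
Subtree rooted at K contains: C, G, K
Count = 3

Answer: 3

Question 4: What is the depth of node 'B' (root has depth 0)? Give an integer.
Path from root to B: A -> E -> B
Depth = number of edges = 2

Answer: 2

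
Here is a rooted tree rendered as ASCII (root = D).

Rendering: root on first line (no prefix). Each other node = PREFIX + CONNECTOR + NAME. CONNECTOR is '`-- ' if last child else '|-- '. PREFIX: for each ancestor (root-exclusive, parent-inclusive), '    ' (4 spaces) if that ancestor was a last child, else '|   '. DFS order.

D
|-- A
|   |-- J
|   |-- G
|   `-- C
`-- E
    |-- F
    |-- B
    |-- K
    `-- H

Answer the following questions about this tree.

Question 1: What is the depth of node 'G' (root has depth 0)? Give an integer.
Path from root to G: D -> A -> G
Depth = number of edges = 2

Answer: 2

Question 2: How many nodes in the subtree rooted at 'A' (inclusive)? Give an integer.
Subtree rooted at A contains: A, C, G, J
Count = 4

Answer: 4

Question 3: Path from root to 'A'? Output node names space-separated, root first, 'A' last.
Answer: D A

Derivation:
Walk down from root: D -> A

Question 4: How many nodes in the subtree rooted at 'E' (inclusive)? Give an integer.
Subtree rooted at E contains: B, E, F, H, K
Count = 5

Answer: 5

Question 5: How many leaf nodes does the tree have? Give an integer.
Leaves (nodes with no children): B, C, F, G, H, J, K

Answer: 7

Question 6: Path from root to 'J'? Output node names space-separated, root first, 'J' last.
Answer: D A J

Derivation:
Walk down from root: D -> A -> J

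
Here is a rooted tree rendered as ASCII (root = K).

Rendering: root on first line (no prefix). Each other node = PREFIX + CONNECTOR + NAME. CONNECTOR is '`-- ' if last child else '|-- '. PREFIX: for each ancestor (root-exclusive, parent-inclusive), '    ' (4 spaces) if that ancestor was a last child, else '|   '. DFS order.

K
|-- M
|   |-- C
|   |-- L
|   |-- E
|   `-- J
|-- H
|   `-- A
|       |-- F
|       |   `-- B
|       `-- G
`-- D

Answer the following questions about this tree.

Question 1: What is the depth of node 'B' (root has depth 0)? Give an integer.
Answer: 4

Derivation:
Path from root to B: K -> H -> A -> F -> B
Depth = number of edges = 4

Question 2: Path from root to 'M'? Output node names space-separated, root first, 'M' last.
Walk down from root: K -> M

Answer: K M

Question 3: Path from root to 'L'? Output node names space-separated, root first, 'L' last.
Answer: K M L

Derivation:
Walk down from root: K -> M -> L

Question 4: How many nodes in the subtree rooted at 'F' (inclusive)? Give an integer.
Subtree rooted at F contains: B, F
Count = 2

Answer: 2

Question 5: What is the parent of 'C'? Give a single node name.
Scan adjacency: C appears as child of M

Answer: M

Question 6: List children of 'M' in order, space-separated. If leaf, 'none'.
Node M's children (from adjacency): C, L, E, J

Answer: C L E J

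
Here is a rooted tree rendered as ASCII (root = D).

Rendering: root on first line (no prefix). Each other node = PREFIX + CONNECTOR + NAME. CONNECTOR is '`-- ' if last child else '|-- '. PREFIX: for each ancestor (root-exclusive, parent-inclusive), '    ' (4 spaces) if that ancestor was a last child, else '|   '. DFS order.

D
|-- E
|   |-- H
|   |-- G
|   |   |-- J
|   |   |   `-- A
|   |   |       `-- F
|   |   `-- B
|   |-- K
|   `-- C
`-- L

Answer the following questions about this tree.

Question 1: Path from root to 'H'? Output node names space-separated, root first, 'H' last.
Answer: D E H

Derivation:
Walk down from root: D -> E -> H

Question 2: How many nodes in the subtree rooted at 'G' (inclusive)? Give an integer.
Answer: 5

Derivation:
Subtree rooted at G contains: A, B, F, G, J
Count = 5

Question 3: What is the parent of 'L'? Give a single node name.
Scan adjacency: L appears as child of D

Answer: D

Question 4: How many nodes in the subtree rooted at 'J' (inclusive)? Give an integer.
Subtree rooted at J contains: A, F, J
Count = 3

Answer: 3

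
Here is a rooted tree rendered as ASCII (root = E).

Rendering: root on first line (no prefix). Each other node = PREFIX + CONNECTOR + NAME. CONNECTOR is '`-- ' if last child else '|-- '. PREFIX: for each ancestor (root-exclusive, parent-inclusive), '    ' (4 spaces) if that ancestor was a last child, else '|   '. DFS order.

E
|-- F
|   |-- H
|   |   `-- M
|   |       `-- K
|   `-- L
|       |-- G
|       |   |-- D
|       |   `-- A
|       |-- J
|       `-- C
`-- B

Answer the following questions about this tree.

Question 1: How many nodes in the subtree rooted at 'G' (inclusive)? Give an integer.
Subtree rooted at G contains: A, D, G
Count = 3

Answer: 3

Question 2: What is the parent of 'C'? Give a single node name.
Scan adjacency: C appears as child of L

Answer: L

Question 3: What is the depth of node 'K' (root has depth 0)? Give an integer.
Path from root to K: E -> F -> H -> M -> K
Depth = number of edges = 4

Answer: 4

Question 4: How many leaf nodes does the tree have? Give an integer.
Answer: 6

Derivation:
Leaves (nodes with no children): A, B, C, D, J, K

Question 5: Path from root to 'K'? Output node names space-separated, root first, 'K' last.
Answer: E F H M K

Derivation:
Walk down from root: E -> F -> H -> M -> K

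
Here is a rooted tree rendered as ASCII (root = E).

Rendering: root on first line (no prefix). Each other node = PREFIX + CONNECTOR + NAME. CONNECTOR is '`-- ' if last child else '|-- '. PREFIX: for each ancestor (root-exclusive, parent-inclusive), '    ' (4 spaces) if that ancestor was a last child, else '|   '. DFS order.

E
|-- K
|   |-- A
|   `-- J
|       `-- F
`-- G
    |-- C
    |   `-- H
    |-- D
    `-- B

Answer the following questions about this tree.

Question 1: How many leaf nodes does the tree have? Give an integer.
Answer: 5

Derivation:
Leaves (nodes with no children): A, B, D, F, H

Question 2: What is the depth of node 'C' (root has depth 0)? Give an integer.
Answer: 2

Derivation:
Path from root to C: E -> G -> C
Depth = number of edges = 2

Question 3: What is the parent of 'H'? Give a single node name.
Answer: C

Derivation:
Scan adjacency: H appears as child of C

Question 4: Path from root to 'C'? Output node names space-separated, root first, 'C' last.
Walk down from root: E -> G -> C

Answer: E G C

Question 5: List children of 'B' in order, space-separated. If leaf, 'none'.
Answer: none

Derivation:
Node B's children (from adjacency): (leaf)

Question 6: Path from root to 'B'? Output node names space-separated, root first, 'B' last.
Answer: E G B

Derivation:
Walk down from root: E -> G -> B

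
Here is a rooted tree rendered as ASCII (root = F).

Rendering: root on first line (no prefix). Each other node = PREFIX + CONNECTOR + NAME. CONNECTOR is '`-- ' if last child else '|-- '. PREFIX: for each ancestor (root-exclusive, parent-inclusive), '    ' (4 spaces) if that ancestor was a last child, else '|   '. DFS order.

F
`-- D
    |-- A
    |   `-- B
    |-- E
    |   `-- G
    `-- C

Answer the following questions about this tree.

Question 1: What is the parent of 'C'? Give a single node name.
Scan adjacency: C appears as child of D

Answer: D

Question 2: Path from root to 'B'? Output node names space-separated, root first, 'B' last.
Answer: F D A B

Derivation:
Walk down from root: F -> D -> A -> B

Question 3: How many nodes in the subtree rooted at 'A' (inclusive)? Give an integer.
Answer: 2

Derivation:
Subtree rooted at A contains: A, B
Count = 2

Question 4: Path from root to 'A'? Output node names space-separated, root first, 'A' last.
Answer: F D A

Derivation:
Walk down from root: F -> D -> A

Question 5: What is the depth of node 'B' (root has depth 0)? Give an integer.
Path from root to B: F -> D -> A -> B
Depth = number of edges = 3

Answer: 3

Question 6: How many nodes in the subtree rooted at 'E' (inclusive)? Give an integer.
Answer: 2

Derivation:
Subtree rooted at E contains: E, G
Count = 2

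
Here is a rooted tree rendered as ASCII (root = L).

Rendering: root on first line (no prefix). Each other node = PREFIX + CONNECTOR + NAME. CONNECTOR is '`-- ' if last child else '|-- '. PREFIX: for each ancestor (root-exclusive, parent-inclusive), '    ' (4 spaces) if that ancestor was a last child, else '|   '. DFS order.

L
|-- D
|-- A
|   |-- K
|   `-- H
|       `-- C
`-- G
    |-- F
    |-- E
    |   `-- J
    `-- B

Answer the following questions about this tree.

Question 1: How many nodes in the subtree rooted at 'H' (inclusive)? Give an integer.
Answer: 2

Derivation:
Subtree rooted at H contains: C, H
Count = 2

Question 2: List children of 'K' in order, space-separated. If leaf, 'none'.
Answer: none

Derivation:
Node K's children (from adjacency): (leaf)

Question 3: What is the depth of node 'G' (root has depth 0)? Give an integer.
Answer: 1

Derivation:
Path from root to G: L -> G
Depth = number of edges = 1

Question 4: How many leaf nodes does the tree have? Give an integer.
Leaves (nodes with no children): B, C, D, F, J, K

Answer: 6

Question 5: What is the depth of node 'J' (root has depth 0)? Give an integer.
Answer: 3

Derivation:
Path from root to J: L -> G -> E -> J
Depth = number of edges = 3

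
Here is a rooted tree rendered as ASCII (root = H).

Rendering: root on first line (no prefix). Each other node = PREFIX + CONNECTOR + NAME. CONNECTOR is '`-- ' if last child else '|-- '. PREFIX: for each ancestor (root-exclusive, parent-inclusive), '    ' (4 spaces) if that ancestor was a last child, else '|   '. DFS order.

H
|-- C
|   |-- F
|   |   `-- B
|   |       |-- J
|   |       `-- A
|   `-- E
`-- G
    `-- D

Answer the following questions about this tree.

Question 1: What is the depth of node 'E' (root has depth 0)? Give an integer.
Answer: 2

Derivation:
Path from root to E: H -> C -> E
Depth = number of edges = 2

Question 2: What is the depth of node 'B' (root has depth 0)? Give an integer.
Answer: 3

Derivation:
Path from root to B: H -> C -> F -> B
Depth = number of edges = 3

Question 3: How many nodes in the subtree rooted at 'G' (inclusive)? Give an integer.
Subtree rooted at G contains: D, G
Count = 2

Answer: 2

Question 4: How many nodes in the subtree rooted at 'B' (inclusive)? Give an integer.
Subtree rooted at B contains: A, B, J
Count = 3

Answer: 3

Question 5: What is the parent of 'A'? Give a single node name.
Answer: B

Derivation:
Scan adjacency: A appears as child of B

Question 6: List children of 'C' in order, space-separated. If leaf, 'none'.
Answer: F E

Derivation:
Node C's children (from adjacency): F, E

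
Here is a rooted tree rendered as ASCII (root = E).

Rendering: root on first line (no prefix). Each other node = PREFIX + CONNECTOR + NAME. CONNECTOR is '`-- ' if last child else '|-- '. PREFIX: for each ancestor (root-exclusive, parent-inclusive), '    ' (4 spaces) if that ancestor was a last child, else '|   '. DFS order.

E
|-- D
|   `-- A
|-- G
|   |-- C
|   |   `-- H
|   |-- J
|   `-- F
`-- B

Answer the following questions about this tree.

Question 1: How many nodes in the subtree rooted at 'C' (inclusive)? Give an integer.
Answer: 2

Derivation:
Subtree rooted at C contains: C, H
Count = 2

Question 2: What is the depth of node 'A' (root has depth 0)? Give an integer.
Path from root to A: E -> D -> A
Depth = number of edges = 2

Answer: 2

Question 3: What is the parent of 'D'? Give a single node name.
Scan adjacency: D appears as child of E

Answer: E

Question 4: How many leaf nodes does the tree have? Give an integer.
Answer: 5

Derivation:
Leaves (nodes with no children): A, B, F, H, J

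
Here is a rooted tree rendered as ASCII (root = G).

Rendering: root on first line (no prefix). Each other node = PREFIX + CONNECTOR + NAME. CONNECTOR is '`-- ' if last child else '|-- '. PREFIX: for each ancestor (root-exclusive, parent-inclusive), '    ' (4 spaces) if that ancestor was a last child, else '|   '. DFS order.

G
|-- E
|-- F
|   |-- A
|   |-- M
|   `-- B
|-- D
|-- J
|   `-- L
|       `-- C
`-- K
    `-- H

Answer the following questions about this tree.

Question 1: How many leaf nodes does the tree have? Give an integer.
Leaves (nodes with no children): A, B, C, D, E, H, M

Answer: 7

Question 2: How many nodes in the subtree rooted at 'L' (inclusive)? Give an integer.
Subtree rooted at L contains: C, L
Count = 2

Answer: 2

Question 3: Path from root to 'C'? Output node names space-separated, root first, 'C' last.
Walk down from root: G -> J -> L -> C

Answer: G J L C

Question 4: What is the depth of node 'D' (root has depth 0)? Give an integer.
Answer: 1

Derivation:
Path from root to D: G -> D
Depth = number of edges = 1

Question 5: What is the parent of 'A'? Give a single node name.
Scan adjacency: A appears as child of F

Answer: F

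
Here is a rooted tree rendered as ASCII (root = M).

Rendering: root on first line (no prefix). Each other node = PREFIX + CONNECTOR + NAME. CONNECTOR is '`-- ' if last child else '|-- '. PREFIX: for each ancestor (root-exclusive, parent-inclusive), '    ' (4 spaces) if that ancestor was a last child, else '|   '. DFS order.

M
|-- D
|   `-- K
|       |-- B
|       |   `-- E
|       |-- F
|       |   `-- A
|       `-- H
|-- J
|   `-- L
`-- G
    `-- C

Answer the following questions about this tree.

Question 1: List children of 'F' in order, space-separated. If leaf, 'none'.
Answer: A

Derivation:
Node F's children (from adjacency): A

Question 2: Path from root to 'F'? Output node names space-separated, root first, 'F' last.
Answer: M D K F

Derivation:
Walk down from root: M -> D -> K -> F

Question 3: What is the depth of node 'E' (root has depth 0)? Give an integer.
Path from root to E: M -> D -> K -> B -> E
Depth = number of edges = 4

Answer: 4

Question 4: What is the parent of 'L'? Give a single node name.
Answer: J

Derivation:
Scan adjacency: L appears as child of J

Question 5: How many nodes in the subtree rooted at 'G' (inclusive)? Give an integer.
Answer: 2

Derivation:
Subtree rooted at G contains: C, G
Count = 2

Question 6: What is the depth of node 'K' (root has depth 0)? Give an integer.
Answer: 2

Derivation:
Path from root to K: M -> D -> K
Depth = number of edges = 2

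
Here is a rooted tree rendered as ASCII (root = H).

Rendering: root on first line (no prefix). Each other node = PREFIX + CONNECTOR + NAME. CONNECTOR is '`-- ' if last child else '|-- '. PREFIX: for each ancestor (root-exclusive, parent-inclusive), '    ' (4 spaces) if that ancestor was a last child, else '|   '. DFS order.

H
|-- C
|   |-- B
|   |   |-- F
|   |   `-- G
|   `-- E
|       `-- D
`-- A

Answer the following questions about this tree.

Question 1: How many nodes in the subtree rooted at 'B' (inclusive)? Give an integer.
Answer: 3

Derivation:
Subtree rooted at B contains: B, F, G
Count = 3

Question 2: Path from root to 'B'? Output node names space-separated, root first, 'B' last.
Walk down from root: H -> C -> B

Answer: H C B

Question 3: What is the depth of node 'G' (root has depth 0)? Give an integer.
Answer: 3

Derivation:
Path from root to G: H -> C -> B -> G
Depth = number of edges = 3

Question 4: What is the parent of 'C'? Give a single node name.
Answer: H

Derivation:
Scan adjacency: C appears as child of H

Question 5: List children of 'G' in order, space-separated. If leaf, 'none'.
Answer: none

Derivation:
Node G's children (from adjacency): (leaf)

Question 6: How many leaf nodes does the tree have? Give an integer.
Answer: 4

Derivation:
Leaves (nodes with no children): A, D, F, G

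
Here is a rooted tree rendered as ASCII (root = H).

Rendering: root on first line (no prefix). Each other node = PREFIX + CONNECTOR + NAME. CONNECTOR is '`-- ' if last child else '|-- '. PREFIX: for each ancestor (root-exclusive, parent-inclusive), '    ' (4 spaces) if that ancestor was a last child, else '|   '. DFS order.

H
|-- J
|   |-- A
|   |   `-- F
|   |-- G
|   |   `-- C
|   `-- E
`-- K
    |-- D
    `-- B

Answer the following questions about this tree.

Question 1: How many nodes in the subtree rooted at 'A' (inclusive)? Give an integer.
Answer: 2

Derivation:
Subtree rooted at A contains: A, F
Count = 2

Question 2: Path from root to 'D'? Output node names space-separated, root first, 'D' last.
Answer: H K D

Derivation:
Walk down from root: H -> K -> D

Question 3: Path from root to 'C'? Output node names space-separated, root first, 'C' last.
Answer: H J G C

Derivation:
Walk down from root: H -> J -> G -> C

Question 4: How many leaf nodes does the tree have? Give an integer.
Leaves (nodes with no children): B, C, D, E, F

Answer: 5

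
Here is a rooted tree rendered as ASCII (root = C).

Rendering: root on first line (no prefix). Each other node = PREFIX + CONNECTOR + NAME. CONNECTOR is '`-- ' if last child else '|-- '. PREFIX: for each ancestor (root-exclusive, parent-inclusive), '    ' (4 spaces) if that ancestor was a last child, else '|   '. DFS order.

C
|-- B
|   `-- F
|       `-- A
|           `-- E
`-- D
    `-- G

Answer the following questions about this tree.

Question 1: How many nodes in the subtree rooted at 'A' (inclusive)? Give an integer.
Subtree rooted at A contains: A, E
Count = 2

Answer: 2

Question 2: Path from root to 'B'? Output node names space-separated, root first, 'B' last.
Answer: C B

Derivation:
Walk down from root: C -> B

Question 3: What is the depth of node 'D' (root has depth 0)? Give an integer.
Path from root to D: C -> D
Depth = number of edges = 1

Answer: 1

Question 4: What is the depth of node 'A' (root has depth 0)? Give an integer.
Answer: 3

Derivation:
Path from root to A: C -> B -> F -> A
Depth = number of edges = 3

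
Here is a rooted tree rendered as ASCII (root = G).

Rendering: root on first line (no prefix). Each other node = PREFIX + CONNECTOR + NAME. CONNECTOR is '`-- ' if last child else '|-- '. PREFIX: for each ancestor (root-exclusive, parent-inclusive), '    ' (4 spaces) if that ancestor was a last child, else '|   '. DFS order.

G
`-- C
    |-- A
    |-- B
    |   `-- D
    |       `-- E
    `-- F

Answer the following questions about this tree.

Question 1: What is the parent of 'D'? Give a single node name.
Answer: B

Derivation:
Scan adjacency: D appears as child of B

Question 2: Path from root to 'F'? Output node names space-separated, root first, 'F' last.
Walk down from root: G -> C -> F

Answer: G C F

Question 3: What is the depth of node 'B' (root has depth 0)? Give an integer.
Path from root to B: G -> C -> B
Depth = number of edges = 2

Answer: 2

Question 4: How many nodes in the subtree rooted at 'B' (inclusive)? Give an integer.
Answer: 3

Derivation:
Subtree rooted at B contains: B, D, E
Count = 3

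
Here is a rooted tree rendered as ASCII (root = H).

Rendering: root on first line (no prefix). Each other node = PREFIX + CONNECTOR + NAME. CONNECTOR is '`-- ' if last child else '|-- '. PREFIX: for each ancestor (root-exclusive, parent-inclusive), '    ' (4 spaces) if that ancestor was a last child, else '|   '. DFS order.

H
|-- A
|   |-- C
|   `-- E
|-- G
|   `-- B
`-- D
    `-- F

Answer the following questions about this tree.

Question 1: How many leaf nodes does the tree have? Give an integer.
Answer: 4

Derivation:
Leaves (nodes with no children): B, C, E, F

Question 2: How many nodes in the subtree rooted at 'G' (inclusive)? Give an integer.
Answer: 2

Derivation:
Subtree rooted at G contains: B, G
Count = 2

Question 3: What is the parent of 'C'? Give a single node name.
Scan adjacency: C appears as child of A

Answer: A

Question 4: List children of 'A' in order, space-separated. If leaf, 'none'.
Node A's children (from adjacency): C, E

Answer: C E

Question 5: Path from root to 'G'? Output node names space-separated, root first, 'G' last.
Answer: H G

Derivation:
Walk down from root: H -> G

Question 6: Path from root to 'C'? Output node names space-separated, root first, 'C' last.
Walk down from root: H -> A -> C

Answer: H A C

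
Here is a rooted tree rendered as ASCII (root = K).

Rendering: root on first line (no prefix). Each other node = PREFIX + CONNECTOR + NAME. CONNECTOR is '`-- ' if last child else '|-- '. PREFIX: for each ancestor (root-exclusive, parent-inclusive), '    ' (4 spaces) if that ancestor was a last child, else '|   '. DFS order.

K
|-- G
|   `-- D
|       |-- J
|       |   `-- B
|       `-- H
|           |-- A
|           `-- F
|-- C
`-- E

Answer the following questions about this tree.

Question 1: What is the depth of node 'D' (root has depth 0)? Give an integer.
Answer: 2

Derivation:
Path from root to D: K -> G -> D
Depth = number of edges = 2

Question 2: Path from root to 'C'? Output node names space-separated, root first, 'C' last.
Answer: K C

Derivation:
Walk down from root: K -> C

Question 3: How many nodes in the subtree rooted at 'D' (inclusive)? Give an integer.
Subtree rooted at D contains: A, B, D, F, H, J
Count = 6

Answer: 6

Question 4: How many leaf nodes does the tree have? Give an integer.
Leaves (nodes with no children): A, B, C, E, F

Answer: 5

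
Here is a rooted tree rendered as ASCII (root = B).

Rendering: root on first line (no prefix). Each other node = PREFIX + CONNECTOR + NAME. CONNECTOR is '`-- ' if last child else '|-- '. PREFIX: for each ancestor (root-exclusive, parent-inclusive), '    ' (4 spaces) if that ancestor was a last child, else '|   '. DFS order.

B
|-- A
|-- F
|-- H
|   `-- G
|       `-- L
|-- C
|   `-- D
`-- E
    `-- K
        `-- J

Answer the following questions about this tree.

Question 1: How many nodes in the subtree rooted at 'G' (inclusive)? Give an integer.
Subtree rooted at G contains: G, L
Count = 2

Answer: 2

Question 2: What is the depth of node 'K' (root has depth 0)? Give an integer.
Path from root to K: B -> E -> K
Depth = number of edges = 2

Answer: 2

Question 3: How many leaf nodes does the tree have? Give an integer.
Leaves (nodes with no children): A, D, F, J, L

Answer: 5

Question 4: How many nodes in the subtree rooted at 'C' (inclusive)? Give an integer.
Subtree rooted at C contains: C, D
Count = 2

Answer: 2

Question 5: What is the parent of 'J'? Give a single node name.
Answer: K

Derivation:
Scan adjacency: J appears as child of K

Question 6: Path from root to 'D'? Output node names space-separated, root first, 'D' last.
Answer: B C D

Derivation:
Walk down from root: B -> C -> D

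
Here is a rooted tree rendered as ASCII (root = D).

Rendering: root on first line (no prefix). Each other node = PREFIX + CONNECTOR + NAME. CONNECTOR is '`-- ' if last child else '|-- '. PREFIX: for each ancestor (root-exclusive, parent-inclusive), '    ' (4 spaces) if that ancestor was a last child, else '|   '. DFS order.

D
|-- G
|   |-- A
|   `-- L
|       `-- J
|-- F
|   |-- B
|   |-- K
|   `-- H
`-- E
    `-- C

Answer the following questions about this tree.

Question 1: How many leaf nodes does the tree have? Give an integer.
Leaves (nodes with no children): A, B, C, H, J, K

Answer: 6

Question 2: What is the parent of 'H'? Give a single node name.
Answer: F

Derivation:
Scan adjacency: H appears as child of F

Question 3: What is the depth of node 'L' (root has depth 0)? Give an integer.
Path from root to L: D -> G -> L
Depth = number of edges = 2

Answer: 2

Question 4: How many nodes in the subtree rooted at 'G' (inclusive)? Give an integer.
Subtree rooted at G contains: A, G, J, L
Count = 4

Answer: 4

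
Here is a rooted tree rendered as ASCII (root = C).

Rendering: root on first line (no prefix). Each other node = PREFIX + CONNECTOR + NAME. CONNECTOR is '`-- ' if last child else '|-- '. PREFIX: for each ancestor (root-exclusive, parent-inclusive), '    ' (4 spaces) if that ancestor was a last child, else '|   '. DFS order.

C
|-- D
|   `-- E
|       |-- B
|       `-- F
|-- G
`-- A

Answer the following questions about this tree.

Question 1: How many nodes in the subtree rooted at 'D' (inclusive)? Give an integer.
Answer: 4

Derivation:
Subtree rooted at D contains: B, D, E, F
Count = 4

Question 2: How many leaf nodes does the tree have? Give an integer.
Leaves (nodes with no children): A, B, F, G

Answer: 4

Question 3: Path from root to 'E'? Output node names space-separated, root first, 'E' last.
Answer: C D E

Derivation:
Walk down from root: C -> D -> E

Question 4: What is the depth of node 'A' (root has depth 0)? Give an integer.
Answer: 1

Derivation:
Path from root to A: C -> A
Depth = number of edges = 1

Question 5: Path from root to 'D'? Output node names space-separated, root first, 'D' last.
Walk down from root: C -> D

Answer: C D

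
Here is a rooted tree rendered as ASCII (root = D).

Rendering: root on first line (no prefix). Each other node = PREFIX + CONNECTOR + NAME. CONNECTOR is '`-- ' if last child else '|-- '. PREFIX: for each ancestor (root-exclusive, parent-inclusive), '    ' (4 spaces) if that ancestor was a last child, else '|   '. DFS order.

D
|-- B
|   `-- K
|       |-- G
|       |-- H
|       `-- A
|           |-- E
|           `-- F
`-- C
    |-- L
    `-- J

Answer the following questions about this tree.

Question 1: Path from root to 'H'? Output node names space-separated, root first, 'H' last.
Answer: D B K H

Derivation:
Walk down from root: D -> B -> K -> H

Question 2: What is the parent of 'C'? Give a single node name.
Answer: D

Derivation:
Scan adjacency: C appears as child of D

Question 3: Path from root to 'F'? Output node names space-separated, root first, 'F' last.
Answer: D B K A F

Derivation:
Walk down from root: D -> B -> K -> A -> F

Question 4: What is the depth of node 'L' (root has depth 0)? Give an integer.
Path from root to L: D -> C -> L
Depth = number of edges = 2

Answer: 2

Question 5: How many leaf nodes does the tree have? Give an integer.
Answer: 6

Derivation:
Leaves (nodes with no children): E, F, G, H, J, L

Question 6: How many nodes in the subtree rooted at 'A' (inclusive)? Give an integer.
Answer: 3

Derivation:
Subtree rooted at A contains: A, E, F
Count = 3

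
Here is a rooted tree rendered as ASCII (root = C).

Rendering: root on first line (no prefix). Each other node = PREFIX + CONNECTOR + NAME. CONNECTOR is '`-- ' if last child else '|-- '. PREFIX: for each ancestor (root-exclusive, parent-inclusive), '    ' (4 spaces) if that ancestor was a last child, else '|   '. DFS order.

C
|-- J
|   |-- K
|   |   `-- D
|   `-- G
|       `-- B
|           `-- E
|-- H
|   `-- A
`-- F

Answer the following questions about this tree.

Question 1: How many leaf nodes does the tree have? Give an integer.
Leaves (nodes with no children): A, D, E, F

Answer: 4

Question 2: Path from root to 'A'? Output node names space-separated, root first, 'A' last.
Answer: C H A

Derivation:
Walk down from root: C -> H -> A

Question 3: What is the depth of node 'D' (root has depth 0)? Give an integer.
Answer: 3

Derivation:
Path from root to D: C -> J -> K -> D
Depth = number of edges = 3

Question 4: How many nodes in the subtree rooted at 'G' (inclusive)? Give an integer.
Subtree rooted at G contains: B, E, G
Count = 3

Answer: 3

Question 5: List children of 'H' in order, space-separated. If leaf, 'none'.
Answer: A

Derivation:
Node H's children (from adjacency): A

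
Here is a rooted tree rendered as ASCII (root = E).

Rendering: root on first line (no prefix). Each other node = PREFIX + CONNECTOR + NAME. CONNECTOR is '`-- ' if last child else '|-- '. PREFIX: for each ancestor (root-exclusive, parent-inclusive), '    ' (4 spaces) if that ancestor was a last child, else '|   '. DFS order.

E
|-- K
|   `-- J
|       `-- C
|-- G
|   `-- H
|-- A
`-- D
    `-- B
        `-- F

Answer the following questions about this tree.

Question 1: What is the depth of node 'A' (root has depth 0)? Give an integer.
Answer: 1

Derivation:
Path from root to A: E -> A
Depth = number of edges = 1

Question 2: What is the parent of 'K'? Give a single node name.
Answer: E

Derivation:
Scan adjacency: K appears as child of E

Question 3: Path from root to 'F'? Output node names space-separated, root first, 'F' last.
Walk down from root: E -> D -> B -> F

Answer: E D B F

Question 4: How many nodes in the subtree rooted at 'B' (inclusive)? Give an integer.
Answer: 2

Derivation:
Subtree rooted at B contains: B, F
Count = 2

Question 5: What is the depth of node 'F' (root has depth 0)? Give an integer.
Answer: 3

Derivation:
Path from root to F: E -> D -> B -> F
Depth = number of edges = 3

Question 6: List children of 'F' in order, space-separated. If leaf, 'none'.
Node F's children (from adjacency): (leaf)

Answer: none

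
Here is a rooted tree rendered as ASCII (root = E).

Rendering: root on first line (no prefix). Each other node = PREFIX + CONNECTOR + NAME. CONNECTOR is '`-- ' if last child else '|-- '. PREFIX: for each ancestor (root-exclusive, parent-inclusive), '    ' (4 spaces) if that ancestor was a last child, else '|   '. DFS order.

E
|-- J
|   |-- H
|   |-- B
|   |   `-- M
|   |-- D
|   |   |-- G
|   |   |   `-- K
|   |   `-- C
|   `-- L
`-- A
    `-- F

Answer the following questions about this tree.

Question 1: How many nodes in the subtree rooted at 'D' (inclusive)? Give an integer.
Answer: 4

Derivation:
Subtree rooted at D contains: C, D, G, K
Count = 4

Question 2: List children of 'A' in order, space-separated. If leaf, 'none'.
Answer: F

Derivation:
Node A's children (from adjacency): F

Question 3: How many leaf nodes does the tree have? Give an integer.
Answer: 6

Derivation:
Leaves (nodes with no children): C, F, H, K, L, M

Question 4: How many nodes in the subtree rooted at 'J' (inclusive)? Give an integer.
Answer: 9

Derivation:
Subtree rooted at J contains: B, C, D, G, H, J, K, L, M
Count = 9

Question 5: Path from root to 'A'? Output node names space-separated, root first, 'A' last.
Walk down from root: E -> A

Answer: E A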